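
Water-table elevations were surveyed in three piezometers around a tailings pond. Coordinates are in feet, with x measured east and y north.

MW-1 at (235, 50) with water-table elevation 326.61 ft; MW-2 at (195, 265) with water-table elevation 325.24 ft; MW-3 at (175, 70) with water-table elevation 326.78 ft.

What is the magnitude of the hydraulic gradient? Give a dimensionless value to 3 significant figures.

0.00906

Taking MW-1 as reference: MW-2−MW-1 = (-40, 215, -1.37); MW-3−MW-1 = (-60, 20, +0.17).
Determinant of the coordinate differences = (-40)·20 − (-60)·215 = 12100.
∂h/∂x = [(-1.37)·20 − (+0.17)·215] / 12100 = -0.005285
∂h/∂y = [(-40)·(+0.17) − (-60)·(-1.37)] / 12100 = -0.007355
|∇h| = √(-0.005285² + -0.007355²) = 0.009057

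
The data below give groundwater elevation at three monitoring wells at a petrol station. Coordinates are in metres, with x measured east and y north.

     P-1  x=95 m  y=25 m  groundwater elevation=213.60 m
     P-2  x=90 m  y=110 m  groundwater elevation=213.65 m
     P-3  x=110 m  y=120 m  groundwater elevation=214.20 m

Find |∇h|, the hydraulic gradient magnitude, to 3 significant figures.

Taking P-1 as reference: P-2−P-1 = (-5, 85, +0.05); P-3−P-1 = (15, 95, +0.60).
Determinant of the coordinate differences = (-5)·95 − 15·85 = -1750.
∂h/∂x = [(+0.05)·95 − (+0.60)·85] / -1750 = +0.02643
∂h/∂y = [(-5)·(+0.60) − 15·(+0.05)] / -1750 = +0.002143
|∇h| = √(0.02643² + 0.002143²) = 0.02652

0.0265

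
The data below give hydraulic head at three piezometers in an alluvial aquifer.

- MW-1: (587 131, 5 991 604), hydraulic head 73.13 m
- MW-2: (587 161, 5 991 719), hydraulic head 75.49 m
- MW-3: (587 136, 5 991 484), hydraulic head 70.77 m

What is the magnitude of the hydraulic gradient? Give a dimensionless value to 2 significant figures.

0.020

Taking MW-1 as reference: MW-2−MW-1 = (30, 115, +2.36); MW-3−MW-1 = (5, -120, -2.36).
Solve a·Δx + b·Δy = Δh: det = 30·(-120) − 5·115 = -4175.
∂h/∂x = [(+2.36)·(-120) − (-2.36)·115] / -4175 = +0.002826
∂h/∂y = [30·(-2.36) − 5·(+2.36)] / -4175 = +0.01978
|∇h| = √(0.002826² + 0.01978²) = 0.01998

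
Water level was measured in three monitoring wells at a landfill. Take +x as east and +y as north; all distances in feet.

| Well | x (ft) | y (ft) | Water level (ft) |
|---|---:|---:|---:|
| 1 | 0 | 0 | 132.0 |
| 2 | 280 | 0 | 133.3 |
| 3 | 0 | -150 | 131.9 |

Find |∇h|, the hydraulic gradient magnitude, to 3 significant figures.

∂h/∂x = (133.3 − 132.0) / (280 − 0) = +0.004643
∂h/∂y = (131.9 − 132.0) / (-150 − 0) = +0.0006667
|∇h| = √(0.004643² + 0.0006667²) = 0.004691

0.00469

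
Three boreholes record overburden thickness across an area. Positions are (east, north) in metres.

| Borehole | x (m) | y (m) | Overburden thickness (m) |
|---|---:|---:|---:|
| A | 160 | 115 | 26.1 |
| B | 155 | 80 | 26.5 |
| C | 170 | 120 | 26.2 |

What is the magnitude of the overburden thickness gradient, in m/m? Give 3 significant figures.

0.0219 m/m

Three-point gradient (reference A): Δ to B = (-5, -35, +0.4), Δ to C = (10, 5, +0.1).
∂d/∂x = +0.01692, ∂d/∂y = -0.01385 (det = 325).
|∇f| = √(0.01692² + -0.01385²) = 0.02187 m/m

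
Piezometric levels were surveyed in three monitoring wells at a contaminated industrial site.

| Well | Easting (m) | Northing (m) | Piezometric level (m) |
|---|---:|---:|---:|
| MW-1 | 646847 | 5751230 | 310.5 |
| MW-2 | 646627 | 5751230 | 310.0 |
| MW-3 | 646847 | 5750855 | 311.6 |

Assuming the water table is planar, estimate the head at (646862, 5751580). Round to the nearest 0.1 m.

309.5 m

∂h/∂x = (310.0 − 310.5) / (646627 − 646847) = +0.002273
∂h/∂y = (311.6 − 310.5) / (5750855 − 5751230) = -0.002933
h(646862, 5751580) = 310.5 + (+0.002273)·(15) + (-0.002933)·(350) = 310.5 +0.034 -1.027 = 309.507 m.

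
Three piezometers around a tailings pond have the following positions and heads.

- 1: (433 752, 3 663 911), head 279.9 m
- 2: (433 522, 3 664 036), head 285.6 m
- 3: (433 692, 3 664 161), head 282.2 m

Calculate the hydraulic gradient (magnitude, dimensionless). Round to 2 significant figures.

0.023

Three-point gradient (reference 1): Δ to 2 = (-230, 125, +5.7), Δ to 3 = (-60, 250, +2.3).
∂h/∂x = -0.02275, ∂h/∂y = +0.003740 (det = -50000).
|∇h| = √(-0.02275² + 0.003740²) = 0.02306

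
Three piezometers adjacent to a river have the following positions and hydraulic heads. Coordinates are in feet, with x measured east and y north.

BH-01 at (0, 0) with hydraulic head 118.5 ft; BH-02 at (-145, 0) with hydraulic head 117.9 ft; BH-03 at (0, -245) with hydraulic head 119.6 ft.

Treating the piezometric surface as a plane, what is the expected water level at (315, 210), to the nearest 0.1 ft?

118.9 ft

∂h/∂x = (117.9 − 118.5) / (-145 − 0) = +0.004138
∂h/∂y = (119.6 − 118.5) / (-245 − 0) = -0.004490
h(315, 210) = 118.5 + (+0.004138)·(315) + (-0.004490)·(210) = 118.5 +1.303 -0.943 = 118.861 ft.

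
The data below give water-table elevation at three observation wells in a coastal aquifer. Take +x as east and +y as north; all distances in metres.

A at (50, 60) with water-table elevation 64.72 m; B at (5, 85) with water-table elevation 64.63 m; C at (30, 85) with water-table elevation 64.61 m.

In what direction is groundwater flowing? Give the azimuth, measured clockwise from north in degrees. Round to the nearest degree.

009°

Taking A as reference: B−A = (-45, 25, -0.09); C−A = (-20, 25, -0.11).
Determinant of the coordinate differences = (-45)·25 − (-20)·25 = -625.
∂h/∂x = [(-0.09)·25 − (-0.11)·25] / -625 = -0.0008000
∂h/∂y = [(-45)·(-0.11) − (-20)·(-0.09)] / -625 = -0.005040
Flow direction (−∇h) has components (+0.0008000 E, +0.005040 N).
Azimuth = atan2(E, N) = atan2(+0.0008000, +0.005040) = 9.0° ≈ 009°.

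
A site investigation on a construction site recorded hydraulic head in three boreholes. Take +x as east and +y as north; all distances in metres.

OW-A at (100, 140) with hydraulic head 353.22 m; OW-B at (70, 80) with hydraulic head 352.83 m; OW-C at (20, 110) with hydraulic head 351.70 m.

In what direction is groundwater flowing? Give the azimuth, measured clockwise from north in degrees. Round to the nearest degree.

280°

Three-point gradient (reference OW-A): Δ to OW-B = (-30, -60, -0.39), Δ to OW-C = (-80, -30, -1.52).
∂h/∂x = +0.02038, ∂h/∂y = -0.003692 (det = -3900).
Flow direction (−∇h) has components (-0.02038 E, +0.003692 N).
Azimuth = atan2(E, N) = atan2(-0.02038, +0.003692) = 280.3° ≈ 280°.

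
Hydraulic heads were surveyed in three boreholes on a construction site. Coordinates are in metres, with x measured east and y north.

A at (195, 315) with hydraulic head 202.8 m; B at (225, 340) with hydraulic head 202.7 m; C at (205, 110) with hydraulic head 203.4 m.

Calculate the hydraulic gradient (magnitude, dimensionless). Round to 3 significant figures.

With h = a·x + b·y + c and A as origin, the differences give:
  30·a + 25·b = -0.1
  10·a + (-205)·b = +0.6
Eliminate b (×(-205) and ×25, subtract): -6400·a = 5.50 → a = ∂h/∂x = -0.0008594
Back-substitute: b = ∂h/∂y = -0.002969.
|∇h| = √(-0.0008594² + -0.002969²) = 0.003091

0.00309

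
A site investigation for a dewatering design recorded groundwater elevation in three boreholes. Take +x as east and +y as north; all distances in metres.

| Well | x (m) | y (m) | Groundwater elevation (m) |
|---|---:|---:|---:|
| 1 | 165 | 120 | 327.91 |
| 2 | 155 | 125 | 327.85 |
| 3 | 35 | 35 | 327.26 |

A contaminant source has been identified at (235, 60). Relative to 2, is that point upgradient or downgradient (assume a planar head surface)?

With h = a·x + b·y + c and 1 as origin, the differences give:
  (-10)·a + 5·b = -0.06
  (-130)·a + (-85)·b = -0.65
Eliminate b (×(-85) and ×5, subtract): 1500·a = 8.350 → a = ∂h/∂x = +0.005567
Back-substitute: b = ∂h/∂y = -0.0008667.
Head at (235, 60) = 327.91 + (+0.005567)·(70) + (-0.0008667)·(-60) = 328.35 m.
That is higher than the 327.85 m at 2, so the point is upgradient.

upgradient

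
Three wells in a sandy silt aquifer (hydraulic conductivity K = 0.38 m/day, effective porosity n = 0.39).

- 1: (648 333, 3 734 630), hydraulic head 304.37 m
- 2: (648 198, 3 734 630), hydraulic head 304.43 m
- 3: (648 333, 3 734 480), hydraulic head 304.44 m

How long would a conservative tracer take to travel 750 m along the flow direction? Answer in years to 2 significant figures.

3300 years

∂h/∂x = (304.43 − 304.37) / (648198 − 648333) = -0.0004444
∂h/∂y = (304.44 − 304.37) / (3734480 − 3734630) = -0.0004667
|∇h| = √(-0.0004444² + -0.0004667²) = 0.0006444
Seepage velocity v = K·i/n = 0.38 × 0.0006444 / 0.39 = 0.0006279 m/day.
t = 750 / 0.0006279 = 1.194e+06 days = 3.27e+03 years.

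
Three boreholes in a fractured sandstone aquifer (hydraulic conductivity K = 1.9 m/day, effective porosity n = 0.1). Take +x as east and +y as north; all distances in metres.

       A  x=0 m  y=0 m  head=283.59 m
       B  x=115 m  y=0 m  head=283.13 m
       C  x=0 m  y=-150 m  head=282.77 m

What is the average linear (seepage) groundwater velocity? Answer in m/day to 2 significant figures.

∂h/∂x = (283.13 − 283.59) / (115 − 0) = -0.004000
∂h/∂y = (282.77 − 283.59) / (-150 − 0) = +0.005467
|∇h| = √(-0.004000² + 0.005467²) = 0.006774
Seepage velocity v = K·i/n = 1.9 × 0.006774 / 0.1 = 0.1287 m/day.

0.13 m/day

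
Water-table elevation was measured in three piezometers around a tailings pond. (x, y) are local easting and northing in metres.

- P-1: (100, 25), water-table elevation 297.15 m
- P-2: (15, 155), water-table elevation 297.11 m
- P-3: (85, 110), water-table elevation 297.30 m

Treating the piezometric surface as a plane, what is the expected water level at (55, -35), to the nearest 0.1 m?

Three-point gradient (reference P-1): Δ to P-2 = (-85, 130, -0.04), Δ to P-3 = (-15, 85, +0.15).
∂h/∂x = +0.004341, ∂h/∂y = +0.002531 (det = -5275).
h(55, -35) = 297.15 + (+0.004341)·(-45) + (+0.002531)·(-60) = 297.15 -0.195 -0.152 = 296.803 m.

296.8 m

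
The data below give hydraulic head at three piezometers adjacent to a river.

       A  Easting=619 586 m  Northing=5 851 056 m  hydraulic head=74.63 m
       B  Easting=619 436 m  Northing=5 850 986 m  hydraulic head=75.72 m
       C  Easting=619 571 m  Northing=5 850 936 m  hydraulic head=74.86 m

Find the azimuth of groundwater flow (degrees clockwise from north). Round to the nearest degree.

081°

Three-point gradient (reference A): Δ to B = (-150, -70, +1.09), Δ to C = (-15, -120, +0.23).
∂h/∂x = -0.006767, ∂h/∂y = -0.001071 (det = 16950).
Flow direction (−∇h) has components (+0.006767 E, +0.001071 N).
Azimuth = atan2(E, N) = atan2(+0.006767, +0.001071) = 81.0° ≈ 081°.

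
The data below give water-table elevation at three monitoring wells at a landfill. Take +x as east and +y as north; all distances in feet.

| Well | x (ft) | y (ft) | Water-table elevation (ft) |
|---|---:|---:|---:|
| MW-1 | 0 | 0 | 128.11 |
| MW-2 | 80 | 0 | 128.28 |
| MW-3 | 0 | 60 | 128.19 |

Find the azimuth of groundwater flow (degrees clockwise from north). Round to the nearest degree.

238°

∂h/∂x = (128.28 − 128.11) / (80 − 0) = +0.002125
∂h/∂y = (128.19 − 128.11) / (60 − 0) = +0.001333
Flow direction (−∇h) has components (-0.002125 E, -0.001333 N).
Azimuth = atan2(E, N) = atan2(-0.002125, -0.001333) = 237.9° ≈ 238°.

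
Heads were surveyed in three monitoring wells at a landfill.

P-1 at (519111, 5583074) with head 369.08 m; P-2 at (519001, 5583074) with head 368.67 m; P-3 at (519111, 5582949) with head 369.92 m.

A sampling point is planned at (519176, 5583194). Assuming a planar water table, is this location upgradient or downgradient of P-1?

∂h/∂x = (368.67 − 369.08) / (519001 − 519111) = +0.003727
∂h/∂y = (369.92 − 369.08) / (5582949 − 5583074) = -0.006720
Head at (519176, 5583194) = 369.08 + (+0.003727)·(65) + (-0.006720)·(120) = 368.52 m.
That is lower than the 369.08 m at P-1, so the point is downgradient.

downgradient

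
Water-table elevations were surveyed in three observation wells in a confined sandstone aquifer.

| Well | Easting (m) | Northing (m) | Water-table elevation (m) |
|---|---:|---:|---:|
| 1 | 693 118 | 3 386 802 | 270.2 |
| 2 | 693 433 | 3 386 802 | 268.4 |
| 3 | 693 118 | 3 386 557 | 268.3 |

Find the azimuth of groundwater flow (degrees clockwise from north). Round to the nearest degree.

144°

∂h/∂x = (268.4 − 270.2) / (693433 − 693118) = -0.005714
∂h/∂y = (268.3 − 270.2) / (3386557 − 3386802) = +0.007755
Flow direction (−∇h) has components (+0.005714 E, -0.007755 N).
Azimuth = atan2(E, N) = atan2(+0.005714, -0.007755) = 143.6° ≈ 144°.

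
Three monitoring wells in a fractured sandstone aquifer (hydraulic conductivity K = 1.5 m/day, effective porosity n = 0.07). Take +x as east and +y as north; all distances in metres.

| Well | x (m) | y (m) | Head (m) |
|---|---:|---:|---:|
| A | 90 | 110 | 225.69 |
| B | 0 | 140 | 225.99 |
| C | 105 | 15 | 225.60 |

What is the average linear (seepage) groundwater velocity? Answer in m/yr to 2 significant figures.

25 m/yr

With h = a·x + b·y + c and A as origin, the differences give:
  (-90)·a + 30·b = +0.30
  15·a + (-95)·b = -0.09
Eliminate b (×(-95) and ×30, subtract): 8100·a = -25.800 → a = ∂h/∂x = -0.003185
Back-substitute: b = ∂h/∂y = +0.0004444.
|∇h| = √(-0.003185² + 0.0004444²) = 0.003216
Seepage velocity v = K·i/n = 1.5 × 0.003216 / 0.07 = 0.06891 m/day = 25.17 m/yr.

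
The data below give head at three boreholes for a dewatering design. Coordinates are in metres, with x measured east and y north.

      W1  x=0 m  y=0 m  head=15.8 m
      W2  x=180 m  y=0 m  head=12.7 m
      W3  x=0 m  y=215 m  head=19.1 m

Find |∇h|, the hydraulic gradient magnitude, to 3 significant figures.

∂h/∂x = (12.7 − 15.8) / (180 − 0) = -0.01722
∂h/∂y = (19.1 − 15.8) / (215 − 0) = +0.01535
|∇h| = √(-0.01722² + 0.01535²) = 0.02307

0.0231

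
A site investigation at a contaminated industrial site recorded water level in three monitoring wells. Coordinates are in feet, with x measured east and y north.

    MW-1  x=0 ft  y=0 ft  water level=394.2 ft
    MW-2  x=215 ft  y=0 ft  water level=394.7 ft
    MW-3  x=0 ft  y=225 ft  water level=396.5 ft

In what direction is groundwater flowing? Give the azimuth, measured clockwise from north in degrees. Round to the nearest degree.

∂h/∂x = (394.7 − 394.2) / (215 − 0) = +0.002326
∂h/∂y = (396.5 − 394.2) / (225 − 0) = +0.01022
Flow direction (−∇h) has components (-0.002326 E, -0.01022 N).
Azimuth = atan2(E, N) = atan2(-0.002326, -0.01022) = 192.8° ≈ 193°.

193°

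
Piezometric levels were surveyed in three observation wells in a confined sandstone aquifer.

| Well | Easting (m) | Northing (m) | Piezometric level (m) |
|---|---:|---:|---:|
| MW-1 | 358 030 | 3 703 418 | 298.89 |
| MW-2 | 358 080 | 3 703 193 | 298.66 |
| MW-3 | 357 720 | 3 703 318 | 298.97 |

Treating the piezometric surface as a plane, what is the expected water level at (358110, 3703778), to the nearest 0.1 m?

299.2 m

Taking MW-1 as reference: MW-2−MW-1 = (50, -225, -0.23); MW-3−MW-1 = (-310, -100, +0.08).
Solve a·Δx + b·Δy = Δh: det = 50·(-100) − (-310)·(-225) = -74750.
∂h/∂x = [(-0.23)·(-100) − (+0.08)·(-225)] / -74750 = -0.0005485
∂h/∂y = [50·(+0.08) − (-310)·(-0.23)] / -74750 = +0.0009003
h(358110, 3703778) = 298.89 + (-0.0005485)·(80) + (+0.0009003)·(360) = 298.89 -0.044 +0.324 = 299.170 m.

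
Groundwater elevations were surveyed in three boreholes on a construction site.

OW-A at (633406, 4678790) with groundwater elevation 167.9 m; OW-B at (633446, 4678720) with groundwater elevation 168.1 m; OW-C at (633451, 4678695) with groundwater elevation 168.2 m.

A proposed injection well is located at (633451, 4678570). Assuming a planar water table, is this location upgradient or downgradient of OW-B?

Three-point gradient (reference OW-A): Δ to OW-B = (40, -70, +0.2), Δ to OW-C = (45, -95, +0.3).
∂h/∂x = -0.003077, ∂h/∂y = -0.004615 (det = -650).
Head at (633451, 4678570) = 167.9 + (-0.003077)·(45) + (-0.004615)·(-220) = 168.78 m.
That is higher than the 168.1 m at OW-B, so the point is upgradient.

upgradient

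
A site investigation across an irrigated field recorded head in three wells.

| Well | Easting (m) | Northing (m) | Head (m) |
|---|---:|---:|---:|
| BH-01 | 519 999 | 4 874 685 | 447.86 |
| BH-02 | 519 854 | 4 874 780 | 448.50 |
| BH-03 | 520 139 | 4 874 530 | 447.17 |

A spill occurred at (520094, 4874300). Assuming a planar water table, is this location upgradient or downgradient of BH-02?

downgradient

Taking BH-01 as reference: BH-02−BH-01 = (-145, 95, +0.64); BH-03−BH-01 = (140, -155, -0.69).
Determinant of the coordinate differences = (-145)·(-155) − 140·95 = 9175.
∂h/∂x = [(+0.64)·(-155) − (-0.69)·95] / 9175 = -0.003668
∂h/∂y = [(-145)·(-0.69) − 140·(+0.64)] / 9175 = +0.001139
Head at (520094, 4874300) = 447.86 + (-0.003668)·(95) + (+0.001139)·(-385) = 447.07 m.
That is lower than the 448.50 m at BH-02, so the point is downgradient.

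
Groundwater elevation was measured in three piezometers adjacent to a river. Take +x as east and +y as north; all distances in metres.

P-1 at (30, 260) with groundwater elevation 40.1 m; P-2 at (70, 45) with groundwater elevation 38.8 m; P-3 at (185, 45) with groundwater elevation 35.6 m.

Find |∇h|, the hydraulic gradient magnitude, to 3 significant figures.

0.0278

Differences from P-1: to P-2 (Δx, Δy, Δh) = (40, -215, -1.3); to P-3 = (155, -215, -4.5).
Solve a·Δx + b·Δy = Δh: det = 40·(-215) − 155·(-215) = 24725.
∂h/∂x = [(-1.3)·(-215) − (-4.5)·(-215)] / 24725 = -0.02783
∂h/∂y = [40·(-4.5) − 155·(-1.3)] / 24725 = +0.0008696
|∇h| = √(-0.02783² + 0.0008696²) = 0.02784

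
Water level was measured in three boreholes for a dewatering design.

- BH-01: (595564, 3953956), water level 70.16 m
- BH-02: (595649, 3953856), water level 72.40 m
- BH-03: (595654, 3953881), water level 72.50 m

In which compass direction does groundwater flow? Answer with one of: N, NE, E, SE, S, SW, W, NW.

With h = a·x + b·y + c and BH-01 as origin, the differences give:
  85·a + (-100)·b = +2.24
  90·a + (-75)·b = +2.34
Eliminate b (×(-75) and ×(-100), subtract): 2625·a = 66.000 → a = ∂h/∂x = +0.02514
Back-substitute: b = ∂h/∂y = -0.001029.
Flow = −∇h = (-0.02514 east, +0.001029 north), which points west.

W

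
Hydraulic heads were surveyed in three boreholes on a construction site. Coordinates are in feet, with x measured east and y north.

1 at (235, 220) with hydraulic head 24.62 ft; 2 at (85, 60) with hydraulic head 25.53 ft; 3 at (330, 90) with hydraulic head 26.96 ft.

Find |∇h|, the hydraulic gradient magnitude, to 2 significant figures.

With h = a·x + b·y + c and 1 as origin, the differences give:
  (-150)·a + (-160)·b = +0.91
  95·a + (-130)·b = +2.34
Eliminate b (×(-130) and ×(-160), subtract): 34700·a = 256.100 → a = ∂h/∂x = +0.007380
Back-substitute: b = ∂h/∂y = -0.01261.
|∇h| = √(0.007380² + -0.01261²) = 0.01461

0.015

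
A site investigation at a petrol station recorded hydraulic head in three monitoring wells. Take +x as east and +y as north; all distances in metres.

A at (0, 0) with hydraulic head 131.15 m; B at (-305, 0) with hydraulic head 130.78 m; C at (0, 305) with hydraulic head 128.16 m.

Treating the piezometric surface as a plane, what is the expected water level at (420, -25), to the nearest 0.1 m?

131.9 m

∂h/∂x = (130.78 − 131.15) / (-305 − 0) = +0.001213
∂h/∂y = (128.16 − 131.15) / (305 − 0) = -0.009803
h(420, -25) = 131.15 + (+0.001213)·(420) + (-0.009803)·(-25) = 131.15 +0.510 +0.245 = 131.905 m.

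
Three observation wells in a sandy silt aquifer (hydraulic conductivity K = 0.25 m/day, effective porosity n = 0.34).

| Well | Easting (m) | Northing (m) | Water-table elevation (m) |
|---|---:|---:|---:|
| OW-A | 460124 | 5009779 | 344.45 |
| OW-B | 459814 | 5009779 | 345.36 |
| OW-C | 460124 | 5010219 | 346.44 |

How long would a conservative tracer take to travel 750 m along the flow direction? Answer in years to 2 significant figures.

∂h/∂x = (345.36 − 344.45) / (459814 − 460124) = -0.002935
∂h/∂y = (346.44 − 344.45) / (5010219 − 5009779) = +0.004523
|∇h| = √(-0.002935² + 0.004523²) = 0.005392
Seepage velocity v = K·i/n = 0.25 × 0.005392 / 0.34 = 0.003965 m/day.
t = 750 / 0.003965 = 1.892e+05 days = 518 years.

520 years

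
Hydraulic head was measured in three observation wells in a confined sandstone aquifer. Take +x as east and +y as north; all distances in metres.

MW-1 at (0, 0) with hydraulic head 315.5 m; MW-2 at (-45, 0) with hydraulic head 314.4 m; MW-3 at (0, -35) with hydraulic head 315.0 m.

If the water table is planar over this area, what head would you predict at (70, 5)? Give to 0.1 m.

317.3 m

∂h/∂x = (314.4 − 315.5) / (-45 − 0) = +0.02444
∂h/∂y = (315.0 − 315.5) / (-35 − 0) = +0.01429
h(70, 5) = 315.5 + (+0.02444)·(70) + (+0.01429)·(5) = 315.5 +1.711 +0.071 = 317.283 m.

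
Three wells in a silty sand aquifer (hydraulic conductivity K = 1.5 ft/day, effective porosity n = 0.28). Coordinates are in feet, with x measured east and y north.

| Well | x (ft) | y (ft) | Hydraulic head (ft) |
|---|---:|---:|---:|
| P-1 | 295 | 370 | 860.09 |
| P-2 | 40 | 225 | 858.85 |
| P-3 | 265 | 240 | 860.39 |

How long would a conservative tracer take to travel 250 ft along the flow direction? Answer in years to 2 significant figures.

With h = a·x + b·y + c and P-1 as origin, the differences give:
  (-255)·a + (-145)·b = -1.24
  (-30)·a + (-130)·b = +0.30
Eliminate b (×(-130) and ×(-145), subtract): 28800·a = 204.700 → a = ∂h/∂x = +0.007108
Back-substitute: b = ∂h/∂y = -0.003948.
|∇h| = √(0.007108² + -0.003948²) = 0.008131
Seepage velocity v = K·i/n = 1.5 × 0.008131 / 0.28 = 0.04356 ft/day.
t = 250 / 0.04356 = 5739 days = 15.7 years.

16 years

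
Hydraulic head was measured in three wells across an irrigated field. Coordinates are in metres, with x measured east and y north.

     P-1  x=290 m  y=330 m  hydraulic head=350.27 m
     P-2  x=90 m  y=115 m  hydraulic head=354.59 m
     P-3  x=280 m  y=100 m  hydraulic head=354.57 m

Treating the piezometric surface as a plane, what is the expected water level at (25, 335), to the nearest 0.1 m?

With h = a·x + b·y + c and P-1 as origin, the differences give:
  (-200)·a + (-215)·b = +4.32
  (-10)·a + (-230)·b = +4.30
Eliminate b (×(-230) and ×(-215), subtract): 43850·a = -69.100 → a = ∂h/∂x = -0.001576
Back-substitute: b = ∂h/∂y = -0.01863.
h(25, 335) = 350.27 + (-0.001576)·(-265) + (-0.01863)·(5) = 350.27 +0.418 -0.093 = 350.594 m.

350.6 m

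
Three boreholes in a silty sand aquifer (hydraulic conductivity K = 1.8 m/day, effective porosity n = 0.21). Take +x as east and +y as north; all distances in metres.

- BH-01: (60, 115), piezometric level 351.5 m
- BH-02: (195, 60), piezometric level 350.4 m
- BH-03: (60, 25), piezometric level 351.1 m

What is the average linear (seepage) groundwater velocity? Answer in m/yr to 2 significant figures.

Taking BH-01 as reference: BH-02−BH-01 = (135, -55, -1.1); BH-03−BH-01 = (0, -90, -0.4).
Solve a·Δx + b·Δy = Δh: det = 135·(-90) − 0·(-55) = -12150.
∂h/∂x = [(-1.1)·(-90) − (-0.4)·(-55)] / -12150 = -0.006337
∂h/∂y = [135·(-0.4) − 0·(-1.1)] / -12150 = +0.004444
|∇h| = √(-0.006337² + 0.004444²) = 0.00774
Seepage velocity v = K·i/n = 1.8 × 0.00774 / 0.21 = 0.06634 m/day = 24.23 m/yr.

24 m/yr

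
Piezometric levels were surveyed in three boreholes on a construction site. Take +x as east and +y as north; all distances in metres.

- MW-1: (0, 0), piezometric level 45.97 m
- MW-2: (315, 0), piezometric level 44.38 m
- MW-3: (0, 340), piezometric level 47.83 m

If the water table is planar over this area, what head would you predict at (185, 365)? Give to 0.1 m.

47.0 m

∂h/∂x = (44.38 − 45.97) / (315 − 0) = -0.005048
∂h/∂y = (47.83 − 45.97) / (340 − 0) = +0.005471
h(185, 365) = 45.97 + (-0.005048)·(185) + (+0.005471)·(365) = 45.97 -0.934 +1.997 = 47.033 m.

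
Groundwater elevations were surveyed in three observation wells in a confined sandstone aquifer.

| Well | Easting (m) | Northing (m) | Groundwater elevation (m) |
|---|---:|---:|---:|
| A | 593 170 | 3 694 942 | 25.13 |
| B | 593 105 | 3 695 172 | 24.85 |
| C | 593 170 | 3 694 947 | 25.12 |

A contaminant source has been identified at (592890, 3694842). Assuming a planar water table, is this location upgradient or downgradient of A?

Three-point gradient (reference A): Δ to B = (-65, 230, -0.28), Δ to C = (0, 5, -0.01).
∂h/∂x = -0.002769, ∂h/∂y = -0.002000 (det = -325).
Head at (592890, 3694842) = 25.13 + (-0.002769)·(-280) + (-0.002000)·(-100) = 26.11 m.
That is higher than the 25.13 m at A, so the point is upgradient.

upgradient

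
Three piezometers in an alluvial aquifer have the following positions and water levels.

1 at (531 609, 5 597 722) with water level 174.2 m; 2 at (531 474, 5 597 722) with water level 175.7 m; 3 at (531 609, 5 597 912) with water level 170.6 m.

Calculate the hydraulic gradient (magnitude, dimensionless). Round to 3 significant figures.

0.0220

∂h/∂x = (175.7 − 174.2) / (531474 − 531609) = -0.01111
∂h/∂y = (170.6 − 174.2) / (5597912 − 5597722) = -0.01895
|∇h| = √(-0.01111² + -0.01895²) = 0.02197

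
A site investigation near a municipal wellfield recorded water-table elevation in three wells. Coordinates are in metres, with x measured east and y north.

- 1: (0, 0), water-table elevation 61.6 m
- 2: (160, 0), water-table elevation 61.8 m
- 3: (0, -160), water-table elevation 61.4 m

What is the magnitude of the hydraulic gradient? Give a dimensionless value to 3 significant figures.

∂h/∂x = (61.8 − 61.6) / (160 − 0) = +0.001250
∂h/∂y = (61.4 − 61.6) / (-160 − 0) = +0.001250
|∇h| = √(0.001250² + 0.001250²) = 0.001768

0.00177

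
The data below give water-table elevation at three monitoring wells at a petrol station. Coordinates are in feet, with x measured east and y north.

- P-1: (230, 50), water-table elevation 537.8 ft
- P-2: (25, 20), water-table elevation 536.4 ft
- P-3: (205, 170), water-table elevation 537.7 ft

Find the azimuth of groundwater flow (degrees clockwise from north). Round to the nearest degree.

265°

Differences from P-1: to P-2 (Δx, Δy, Δh) = (-205, -30, -1.4); to P-3 = (-25, 120, -0.1).
Determinant of the coordinate differences = (-205)·120 − (-25)·(-30) = -25350.
∂h/∂x = [(-1.4)·120 − (-0.1)·(-30)] / -25350 = +0.006746
∂h/∂y = [(-205)·(-0.1) − (-25)·(-1.4)] / -25350 = +0.0005720
Flow direction (−∇h) has components (-0.006746 E, -0.0005720 N).
Azimuth = atan2(E, N) = atan2(-0.006746, -0.0005720) = 265.2° ≈ 265°.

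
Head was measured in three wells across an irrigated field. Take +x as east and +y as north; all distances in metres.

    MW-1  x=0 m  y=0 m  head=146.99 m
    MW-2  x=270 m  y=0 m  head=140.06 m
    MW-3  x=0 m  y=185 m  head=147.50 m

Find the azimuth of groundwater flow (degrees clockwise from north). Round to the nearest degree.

096°

∂h/∂x = (140.06 − 146.99) / (270 − 0) = -0.02567
∂h/∂y = (147.50 − 146.99) / (185 − 0) = +0.002757
Flow direction (−∇h) has components (+0.02567 E, -0.002757 N).
Azimuth = atan2(E, N) = atan2(+0.02567, -0.002757) = 96.1° ≈ 096°.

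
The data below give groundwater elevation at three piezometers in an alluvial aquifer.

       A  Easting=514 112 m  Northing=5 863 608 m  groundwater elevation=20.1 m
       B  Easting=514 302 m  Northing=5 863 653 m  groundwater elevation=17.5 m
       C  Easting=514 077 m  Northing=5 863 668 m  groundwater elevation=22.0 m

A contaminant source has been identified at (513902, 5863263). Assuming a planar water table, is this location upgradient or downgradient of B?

Taking A as reference: B−A = (190, 45, -2.6); C−A = (-35, 60, +1.9).
Solve a·Δx + b·Δy = Δh: det = 190·60 − (-35)·45 = 12975.
∂h/∂x = [(-2.6)·60 − (+1.9)·45] / 12975 = -0.01861
∂h/∂y = [190·(+1.9) − (-35)·(-2.6)] / 12975 = +0.02081
Head at (513902, 5863263) = 20.1 + (-0.01861)·(-210) + (+0.02081)·(-345) = 16.83 m.
That is lower than the 17.5 m at B, so the point is downgradient.

downgradient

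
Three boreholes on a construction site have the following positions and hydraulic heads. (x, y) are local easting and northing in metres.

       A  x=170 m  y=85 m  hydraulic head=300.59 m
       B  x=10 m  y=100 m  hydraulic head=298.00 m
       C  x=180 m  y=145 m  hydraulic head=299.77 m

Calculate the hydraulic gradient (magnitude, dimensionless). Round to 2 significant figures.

Taking A as reference: B−A = (-160, 15, -2.59); C−A = (10, 60, -0.82).
Solve a·Δx + b·Δy = Δh: det = (-160)·60 − 10·15 = -9750.
∂h/∂x = [(-2.59)·60 − (-0.82)·15] / -9750 = +0.01468
∂h/∂y = [(-160)·(-0.82) − 10·(-2.59)] / -9750 = -0.01611
|∇h| = √(0.01468² + -0.01611²) = 0.0218

0.022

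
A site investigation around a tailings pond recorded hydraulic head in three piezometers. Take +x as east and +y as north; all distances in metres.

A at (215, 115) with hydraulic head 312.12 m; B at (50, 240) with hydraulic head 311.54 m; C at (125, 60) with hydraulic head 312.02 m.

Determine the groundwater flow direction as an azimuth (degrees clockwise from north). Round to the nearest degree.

309°

Taking A as reference: B−A = (-165, 125, -0.58); C−A = (-90, -55, -0.10).
Determinant of the coordinate differences = (-165)·(-55) − (-90)·125 = 20325.
∂h/∂x = [(-0.58)·(-55) − (-0.10)·125] / 20325 = +0.002185
∂h/∂y = [(-165)·(-0.10) − (-90)·(-0.58)] / 20325 = -0.001756
Flow direction (−∇h) has components (-0.002185 E, +0.001756 N).
Azimuth = atan2(E, N) = atan2(-0.002185, +0.001756) = 308.8° ≈ 309°.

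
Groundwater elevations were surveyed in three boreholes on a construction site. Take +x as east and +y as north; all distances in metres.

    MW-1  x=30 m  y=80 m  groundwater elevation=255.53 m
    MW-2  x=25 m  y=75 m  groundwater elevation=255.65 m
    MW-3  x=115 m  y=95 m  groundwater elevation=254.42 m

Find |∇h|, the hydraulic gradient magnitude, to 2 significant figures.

With h = a·x + b·y + c and MW-1 as origin, the differences give:
  (-5)·a + (-5)·b = +0.12
  85·a + 15·b = -1.11
Eliminate b (×15 and ×(-5), subtract): 350·a = -3.750 → a = ∂h/∂x = -0.01071
Back-substitute: b = ∂h/∂y = -0.01329.
|∇h| = √(-0.01071² + -0.01329²) = 0.01707

0.017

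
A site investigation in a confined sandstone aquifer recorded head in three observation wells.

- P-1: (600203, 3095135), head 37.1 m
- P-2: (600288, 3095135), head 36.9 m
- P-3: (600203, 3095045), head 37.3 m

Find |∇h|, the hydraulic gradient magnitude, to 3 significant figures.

0.00324

∂h/∂x = (36.9 − 37.1) / (600288 − 600203) = -0.002353
∂h/∂y = (37.3 − 37.1) / (3095045 − 3095135) = -0.002222
|∇h| = √(-0.002353² + -0.002222²) = 0.003236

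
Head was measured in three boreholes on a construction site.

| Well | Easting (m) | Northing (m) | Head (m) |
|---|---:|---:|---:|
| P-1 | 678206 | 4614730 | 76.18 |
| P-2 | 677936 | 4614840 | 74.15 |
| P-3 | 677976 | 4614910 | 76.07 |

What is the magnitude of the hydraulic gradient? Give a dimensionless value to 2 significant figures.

Differences from P-1: to P-2 (Δx, Δy, Δh) = (-270, 110, -2.03); to P-3 = (-230, 180, -0.11).
Solve a·Δx + b·Δy = Δh: det = (-270)·180 − (-230)·110 = -23300.
∂h/∂x = [(-2.03)·180 − (-0.11)·110] / -23300 = +0.01516
∂h/∂y = [(-270)·(-0.11) − (-230)·(-2.03)] / -23300 = +0.01876
|∇h| = √(0.01516² + 0.01876²) = 0.02412

0.024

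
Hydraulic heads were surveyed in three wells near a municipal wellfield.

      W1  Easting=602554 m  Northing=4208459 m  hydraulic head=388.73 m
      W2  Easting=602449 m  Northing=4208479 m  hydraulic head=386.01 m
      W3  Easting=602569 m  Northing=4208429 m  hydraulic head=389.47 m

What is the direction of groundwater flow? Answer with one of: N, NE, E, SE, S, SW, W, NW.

NW

Taking W1 as reference: W2−W1 = (-105, 20, -2.72); W3−W1 = (15, -30, +0.74).
Solve a·Δx + b·Δy = Δh: det = (-105)·(-30) − 15·20 = 2850.
∂h/∂x = [(-2.72)·(-30) − (+0.74)·20] / 2850 = +0.02344
∂h/∂y = [(-105)·(+0.74) − 15·(-2.72)] / 2850 = -0.01295
Flow = −∇h = (-0.02344 east, +0.01295 north), which points northwest.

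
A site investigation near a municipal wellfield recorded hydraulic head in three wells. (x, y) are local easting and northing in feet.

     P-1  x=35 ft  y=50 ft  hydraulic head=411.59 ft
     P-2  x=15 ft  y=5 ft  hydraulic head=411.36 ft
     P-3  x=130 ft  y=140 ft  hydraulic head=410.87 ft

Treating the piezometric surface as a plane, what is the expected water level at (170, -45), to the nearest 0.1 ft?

Taking P-1 as reference: P-2−P-1 = (-20, -45, -0.23); P-3−P-1 = (95, 90, -0.72).
Solve a·Δx + b·Δy = Δh: det = (-20)·90 − 95·(-45) = 2475.
∂h/∂x = [(-0.23)·90 − (-0.72)·(-45)] / 2475 = -0.02145
∂h/∂y = [(-20)·(-0.72) − 95·(-0.23)] / 2475 = +0.01465
h(170, -45) = 411.59 + (-0.02145)·(135) + (+0.01465)·(-95) = 411.59 -2.896 -1.391 = 407.302 ft.

407.3 ft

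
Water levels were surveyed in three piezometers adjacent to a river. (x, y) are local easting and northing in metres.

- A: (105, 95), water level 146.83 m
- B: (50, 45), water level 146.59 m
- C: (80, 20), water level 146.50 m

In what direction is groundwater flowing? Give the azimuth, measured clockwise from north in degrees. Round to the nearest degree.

187°

Taking A as reference: B−A = (-55, -50, -0.24); C−A = (-25, -75, -0.33).
Solve a·Δx + b·Δy = Δh: det = (-55)·(-75) − (-25)·(-50) = 2875.
∂h/∂x = [(-0.24)·(-75) − (-0.33)·(-50)] / 2875 = +0.0005217
∂h/∂y = [(-55)·(-0.33) − (-25)·(-0.24)] / 2875 = +0.004226
Flow direction (−∇h) has components (-0.0005217 E, -0.004226 N).
Azimuth = atan2(E, N) = atan2(-0.0005217, -0.004226) = 187.0° ≈ 187°.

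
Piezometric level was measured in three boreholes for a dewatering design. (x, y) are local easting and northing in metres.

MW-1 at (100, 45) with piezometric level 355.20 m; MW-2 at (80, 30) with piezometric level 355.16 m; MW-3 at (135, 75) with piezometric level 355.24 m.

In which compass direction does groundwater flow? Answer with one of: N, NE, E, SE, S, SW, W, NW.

With h = a·x + b·y + c and MW-1 as origin, the differences give:
  (-20)·a + (-15)·b = -0.04
  35·a + 30·b = +0.04
Eliminate b (×30 and ×(-15), subtract): -75·a = -0.600 → a = ∂h/∂x = +0.008000
Back-substitute: b = ∂h/∂y = -0.008000.
Flow = −∇h = (-0.008000 east, +0.008000 north), which points northwest.

NW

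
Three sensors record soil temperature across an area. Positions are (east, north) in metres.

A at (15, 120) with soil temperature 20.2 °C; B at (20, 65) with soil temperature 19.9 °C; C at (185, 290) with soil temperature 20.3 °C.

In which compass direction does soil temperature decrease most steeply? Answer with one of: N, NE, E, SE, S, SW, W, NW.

SE

With T = a·x + b·y + c and A as origin, the differences give:
  5·a + (-55)·b = -0.3
  170·a + 170·b = +0.1
Eliminate b (×170 and ×(-55), subtract): 10200·a = -45.50 → a = ∂T/∂x = -0.004461
Back-substitute: b = ∂T/∂y = +0.005049.
Steepest decrease is along −∇f = (+0.004461 E, -0.005049 N) → southeast.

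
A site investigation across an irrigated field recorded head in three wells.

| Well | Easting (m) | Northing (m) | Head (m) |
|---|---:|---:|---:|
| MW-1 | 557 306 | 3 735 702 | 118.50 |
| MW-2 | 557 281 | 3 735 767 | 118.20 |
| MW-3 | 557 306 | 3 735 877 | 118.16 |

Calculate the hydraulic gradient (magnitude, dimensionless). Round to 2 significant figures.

0.0072

Three-point gradient (reference MW-1): Δ to MW-2 = (-25, 65, -0.30), Δ to MW-3 = (0, 175, -0.34).
∂h/∂x = +0.006949, ∂h/∂y = -0.001943 (det = -4375).
|∇h| = √(0.006949² + -0.001943²) = 0.007216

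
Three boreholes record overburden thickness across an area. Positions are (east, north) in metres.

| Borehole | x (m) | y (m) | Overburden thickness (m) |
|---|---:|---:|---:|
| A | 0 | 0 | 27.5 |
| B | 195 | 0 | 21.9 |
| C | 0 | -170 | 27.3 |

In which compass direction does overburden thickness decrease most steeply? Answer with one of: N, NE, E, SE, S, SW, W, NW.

∂d/∂x = (21.9 − 27.5) / (195 − 0) = -0.02872
∂d/∂y = (27.3 − 27.5) / (-170 − 0) = +0.001176
Steepest decrease is along −∇f = (+0.02872 E, -0.001176 N) → east.

E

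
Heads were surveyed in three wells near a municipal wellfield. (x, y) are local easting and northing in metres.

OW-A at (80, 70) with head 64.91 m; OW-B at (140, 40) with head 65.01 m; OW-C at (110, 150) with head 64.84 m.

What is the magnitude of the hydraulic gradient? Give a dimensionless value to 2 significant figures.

0.0016

Three-point gradient (reference OW-A): Δ to OW-B = (60, -30, +0.10), Δ to OW-C = (30, 80, -0.07).
∂h/∂x = +0.001035, ∂h/∂y = -0.001263 (det = 5700).
|∇h| = √(0.001035² + -0.001263²) = 0.001633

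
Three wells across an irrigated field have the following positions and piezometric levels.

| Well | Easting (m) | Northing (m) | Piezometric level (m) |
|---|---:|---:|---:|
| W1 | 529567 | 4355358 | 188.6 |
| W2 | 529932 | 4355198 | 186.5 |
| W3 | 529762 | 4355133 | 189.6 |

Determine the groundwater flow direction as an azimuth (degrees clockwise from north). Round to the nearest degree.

Taking W1 as reference: W2−W1 = (365, -160, -2.1); W3−W1 = (195, -225, +1.0).
Solve a·Δx + b·Δy = Δh: det = 365·(-225) − 195·(-160) = -50925.
∂h/∂x = [(-2.1)·(-225) − (+1.0)·(-160)] / -50925 = -0.01242
∂h/∂y = [365·(+1.0) − 195·(-2.1)] / -50925 = -0.01521
Flow direction (−∇h) has components (+0.01242 E, +0.01521 N).
Azimuth = atan2(E, N) = atan2(+0.01242, +0.01521) = 39.2° ≈ 039°.

039°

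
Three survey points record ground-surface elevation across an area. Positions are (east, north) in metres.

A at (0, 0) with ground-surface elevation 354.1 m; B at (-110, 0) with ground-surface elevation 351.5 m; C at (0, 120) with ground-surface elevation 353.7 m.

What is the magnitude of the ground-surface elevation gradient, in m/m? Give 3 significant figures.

0.0239 m/m

∂z/∂x = (351.5 − 354.1) / (-110 − 0) = +0.02364
∂z/∂y = (353.7 − 354.1) / (120 − 0) = -0.003333
|∇f| = √(0.02364² + -0.003333²) = 0.02387 m/m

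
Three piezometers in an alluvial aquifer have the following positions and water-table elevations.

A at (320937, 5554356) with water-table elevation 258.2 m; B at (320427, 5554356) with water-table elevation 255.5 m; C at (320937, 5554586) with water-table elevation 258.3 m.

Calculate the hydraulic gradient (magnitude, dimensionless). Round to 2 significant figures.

0.0053

∂h/∂x = (255.5 − 258.2) / (320427 − 320937) = +0.005294
∂h/∂y = (258.3 − 258.2) / (5554586 − 5554356) = +0.0004348
|∇h| = √(0.005294² + 0.0004348²) = 0.005312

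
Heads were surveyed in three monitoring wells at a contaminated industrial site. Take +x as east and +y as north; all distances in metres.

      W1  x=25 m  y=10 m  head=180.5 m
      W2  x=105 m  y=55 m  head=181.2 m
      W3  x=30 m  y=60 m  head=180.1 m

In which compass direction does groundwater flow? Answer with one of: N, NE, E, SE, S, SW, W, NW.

Differences from W1: to W2 (Δx, Δy, Δh) = (80, 45, +0.7); to W3 = (5, 50, -0.4).
Solve a·Δx + b·Δy = Δh: det = 80·50 − 5·45 = 3775.
∂h/∂x = [(+0.7)·50 − (-0.4)·45] / 3775 = +0.01404
∂h/∂y = [80·(-0.4) − 5·(+0.7)] / 3775 = -0.009404
Flow = −∇h = (-0.01404 east, +0.009404 north), which points northwest.

NW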